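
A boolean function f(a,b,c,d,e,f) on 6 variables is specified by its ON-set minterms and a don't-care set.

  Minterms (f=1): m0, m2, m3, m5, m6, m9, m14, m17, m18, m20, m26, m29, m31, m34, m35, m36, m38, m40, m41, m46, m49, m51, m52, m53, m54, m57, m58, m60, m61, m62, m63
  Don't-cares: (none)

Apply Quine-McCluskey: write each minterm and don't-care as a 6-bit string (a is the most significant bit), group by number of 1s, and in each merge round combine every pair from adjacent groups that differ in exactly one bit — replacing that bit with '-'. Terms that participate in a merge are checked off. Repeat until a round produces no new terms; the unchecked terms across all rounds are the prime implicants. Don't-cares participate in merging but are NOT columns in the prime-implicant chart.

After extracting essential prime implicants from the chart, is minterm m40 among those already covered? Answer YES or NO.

[col 0] 000000*, 000010*, 000011*, 000101, 000110*, 001001*, 001110*, 010001*, 010010*, 010100*, 011010*, 011101*, 011111*, 100010*, 100011*, 100100*, 100110*, 101000*, 101001*, 101110*, 110001*, 110011*, 110100*, 110101*, 110110*, 111001*, 111010*, 111100*, 111101*, 111110*, 111111*
[col 1] -00010*, -00011*, -00110*, -01001, -01110*, -10001, -10100, -11010, -11101*, -11111*, 0-0010, 00-110*, 000-10*, 0000-0, 00001-*, 01-010, 0111-1*, 1-0011, 1-0100*, 1-0110*, 1-1001, 1-1110*, 10-110*, 100-10*, 10001-*, 1001-0*, 10100-, 11-001*, 11-100*, 11-101*, 11-110*, 110-01*, 1100-1, 1101-0*, 11010-*, 111-01*, 111-10, 1111-0*, 1111-1*, 11110-*, 11111-*
[col 2] -0-110, -00-10, -0001-, -111-1, 1--110, 1-01-0, 11--01, 11-1-0, 11-10-, 1111--
Prime implicants: -0-110, -00-10, -0001-, -01001, -10001, -10100, -11010, -111-1, 0-0010, 0000-0, 000101, 01-010, 1--110, 1-0011, 1-01-0, 1-1001, 10100-, 11--01, 11-1-0, 11-10-, 1100-1, 111-10, 1111--
PI chart (minterm → PIs covering it):
  0 | 0000-0  (sole → essential)
  2 | -00-10,-0001-,0-0010,0000-0
  3 | -0001-  (sole → essential)
  5 | 000101  (sole → essential)
  6 | -0-110,-00-10
  9 | -01001  (sole → essential)
  14 | -0-110  (sole → essential)
  17 | -10001  (sole → essential)
  18 | 0-0010,01-010
  20 | -10100  (sole → essential)
  26 | -11010,01-010
  29 | -111-1  (sole → essential)
  31 | -111-1  (sole → essential)
  34 | -00-10,-0001-
  35 | -0001-,1-0011
  36 | 1-01-0  (sole → essential)
  38 | -0-110,-00-10,1--110,1-01-0
  40 | 10100-  (sole → essential)
  41 | -01001,1-1001,10100-
  46 | -0-110,1--110
  49 | -10001,11--01,1100-1
  51 | 1-0011,1100-1
  52 | -10100,1-01-0,11-1-0,11-10-
  53 | 11--01,11-10-
  54 | 1--110,1-01-0,11-1-0
  57 | 1-1001,11--01
  58 | -11010,111-10
  60 | 11-1-0,11-10-,1111--
  61 | -111-1,11--01,11-10-,1111--
  62 | 1--110,11-1-0,111-10,1111--
  63 | -111-1,1111--
Essential prime implicants: -0-110, -0001-, -01001, -10001, -10100, -111-1, 0000-0, 000101, 1-01-0, 10100-

YES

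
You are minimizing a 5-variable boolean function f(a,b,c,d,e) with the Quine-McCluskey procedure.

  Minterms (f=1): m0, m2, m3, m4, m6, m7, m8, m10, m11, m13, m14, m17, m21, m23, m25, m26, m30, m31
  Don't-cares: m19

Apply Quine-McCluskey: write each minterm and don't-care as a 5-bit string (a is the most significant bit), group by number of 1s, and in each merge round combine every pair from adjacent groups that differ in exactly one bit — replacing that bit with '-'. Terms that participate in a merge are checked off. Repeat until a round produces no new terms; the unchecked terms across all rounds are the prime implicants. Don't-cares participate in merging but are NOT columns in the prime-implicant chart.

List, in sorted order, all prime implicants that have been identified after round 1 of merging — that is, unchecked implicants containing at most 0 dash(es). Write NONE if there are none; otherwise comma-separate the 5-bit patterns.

size-2^0 implicants → 00000(✓)  00010(✓)  00011(✓)  00100(✓)  00110(✓)  00111(✓)  01000(✓)  01010(✓)  01011(✓)  01101  01110(✓)  10001(✓)  10011(✓)  10101(✓)  10111(✓)  11001(✓)  11010(✓)  11110(✓)  11111(✓)
size-2^1 implicants → -0011(✓)  -0111(✓)  -1010(✓)  -1110(✓)  0-000(✓)  0-010(✓)  0-011(✓)  0-110(✓)  00-00(✓)  00-10(✓)  00-11(✓)  000-0(✓)  0001-(✓)  001-0(✓)  0011-(✓)  01-10(✓)  010-0(✓)  0101-(✓)  1-001  1-111  10-01(✓)  10-11(✓)  100-1(✓)  101-1(✓)  11-10(✓)  1111-
size-2^2 implicants → -0-11  -1-10  0--10  0-0-0  0-01-  00--0  00-1-  10--1
Unchecked terms (primes): -0-11, -1-10, 0--10, 0-0-0, 0-01-, 00--0, 00-1-, 01101, 1-001, 1-111, 10--1, 1111-

01101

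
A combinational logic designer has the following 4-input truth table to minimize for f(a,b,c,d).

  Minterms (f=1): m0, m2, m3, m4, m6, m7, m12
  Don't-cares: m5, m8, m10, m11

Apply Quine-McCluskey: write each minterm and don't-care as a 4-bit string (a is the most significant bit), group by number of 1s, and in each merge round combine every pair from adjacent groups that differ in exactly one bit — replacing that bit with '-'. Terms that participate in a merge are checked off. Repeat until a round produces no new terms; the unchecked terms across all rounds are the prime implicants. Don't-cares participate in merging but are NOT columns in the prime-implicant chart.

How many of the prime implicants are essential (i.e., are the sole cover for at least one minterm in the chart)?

[col 0] 0000*, 0010*, 0011*, 0100*, 0101*, 0110*, 0111*, 1000*, 1010*, 1011*, 1100*
[col 1] -000*, -010*, -011*, -100*, 0-00*, 0-10*, 0-11*, 00-0*, 001-*, 01-0*, 01-1*, 010-*, 011-*, 1-00*, 10-0*, 101-*
[col 2] --00, -0-0, -01-, 0--0, 0-1-, 01--
Prime implicants: --00, -0-0, -01-, 0--0, 0-1-, 01--
PI chart (minterm → PIs covering it):
  0 | --00,-0-0,0--0
  2 | -0-0,-01-,0--0,0-1-
  3 | -01-,0-1-
  4 | --00,0--0,01--
  6 | 0--0,0-1-,01--
  7 | 0-1-,01--
  12 | --00  (sole → essential)
Essential prime implicants: --00

1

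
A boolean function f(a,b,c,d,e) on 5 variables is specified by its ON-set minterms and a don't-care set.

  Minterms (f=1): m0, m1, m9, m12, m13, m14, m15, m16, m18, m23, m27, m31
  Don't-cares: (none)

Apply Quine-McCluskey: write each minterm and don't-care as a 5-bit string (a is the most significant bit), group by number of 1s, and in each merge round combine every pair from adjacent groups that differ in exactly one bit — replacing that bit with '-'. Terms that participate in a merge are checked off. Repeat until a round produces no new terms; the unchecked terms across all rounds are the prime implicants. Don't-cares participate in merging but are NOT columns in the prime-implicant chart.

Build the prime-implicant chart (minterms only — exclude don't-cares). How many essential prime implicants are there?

4

size-2^0 implicants → 00000(✓)  00001(✓)  01001(✓)  01100(✓)  01101(✓)  01110(✓)  01111(✓)  10000(✓)  10010(✓)  10111(✓)  11011(✓)  11111(✓)
size-2^1 implicants → -0000  -1111  0-001  0000-  01-01  011-0(✓)  011-1(✓)  0110-(✓)  0111-(✓)  1-111  100-0  11-11
size-2^2 implicants → 011--
Unchecked terms (primes): -0000, -1111, 0-001, 0000-, 01-01, 011--, 1-111, 100-0, 11-11
Minterm coverage:
  m0 ⊆ -0000,0000-
  m1 ⊆ 0-001,0000-
  m9 ⊆ 0-001,01-01
  m12 ⊆ 011-- [E]
  m13 ⊆ 01-01,011--
  m14 ⊆ 011-- [E]
  m15 ⊆ -1111,011--
  m16 ⊆ -0000,100-0
  m18 ⊆ 100-0 [E]
  m23 ⊆ 1-111 [E]
  m27 ⊆ 11-11 [E]
  m31 ⊆ -1111,1-111,11-11
E = {011--, 1-111, 100-0, 11-11}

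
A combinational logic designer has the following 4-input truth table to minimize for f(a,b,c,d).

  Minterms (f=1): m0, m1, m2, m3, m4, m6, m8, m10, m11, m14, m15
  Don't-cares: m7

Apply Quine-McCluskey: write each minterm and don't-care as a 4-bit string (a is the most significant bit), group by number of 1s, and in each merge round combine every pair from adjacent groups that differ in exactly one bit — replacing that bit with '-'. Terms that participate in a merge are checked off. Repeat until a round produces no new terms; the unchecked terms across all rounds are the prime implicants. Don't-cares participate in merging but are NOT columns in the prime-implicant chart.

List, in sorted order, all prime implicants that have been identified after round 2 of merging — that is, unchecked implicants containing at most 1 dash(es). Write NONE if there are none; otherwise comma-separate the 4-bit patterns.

[col 0] 0000*, 0001*, 0010*, 0011*, 0100*, 0110*, 0111*, 1000*, 1010*, 1011*, 1110*, 1111*
[col 1] -000*, -010*, -011*, -110*, -111*, 0-00*, 0-10*, 0-11*, 00-0*, 00-1*, 000-*, 001-*, 01-0*, 011-*, 1-10*, 1-11*, 10-0*, 101-*, 111-*
[col 2] --10*, --11*, -0-0, -01-*, -11-*, 0--0, 0-1-*, 00--, 1-1-*
[col 3] --1-
Prime implicants: --1-, -0-0, 0--0, 00--

NONE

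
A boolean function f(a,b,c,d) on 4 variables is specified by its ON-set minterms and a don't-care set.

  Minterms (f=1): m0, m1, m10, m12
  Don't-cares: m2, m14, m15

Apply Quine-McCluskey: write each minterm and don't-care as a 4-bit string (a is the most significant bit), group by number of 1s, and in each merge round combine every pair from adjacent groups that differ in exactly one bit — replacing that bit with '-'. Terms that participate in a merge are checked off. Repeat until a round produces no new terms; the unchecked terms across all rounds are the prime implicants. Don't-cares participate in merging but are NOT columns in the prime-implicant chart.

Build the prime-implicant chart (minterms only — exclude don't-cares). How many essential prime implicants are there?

2

size-2^0 implicants → 0000(✓)  0001(✓)  0010(✓)  1010(✓)  1100(✓)  1110(✓)  1111(✓)
size-2^1 implicants → -010  00-0  000-  1-10  11-0  111-
Unchecked terms (primes): -010, 00-0, 000-, 1-10, 11-0, 111-
Minterm coverage:
  m0 ⊆ 00-0,000-
  m1 ⊆ 000- [E]
  m10 ⊆ -010,1-10
  m12 ⊆ 11-0 [E]
E = {000-, 11-0}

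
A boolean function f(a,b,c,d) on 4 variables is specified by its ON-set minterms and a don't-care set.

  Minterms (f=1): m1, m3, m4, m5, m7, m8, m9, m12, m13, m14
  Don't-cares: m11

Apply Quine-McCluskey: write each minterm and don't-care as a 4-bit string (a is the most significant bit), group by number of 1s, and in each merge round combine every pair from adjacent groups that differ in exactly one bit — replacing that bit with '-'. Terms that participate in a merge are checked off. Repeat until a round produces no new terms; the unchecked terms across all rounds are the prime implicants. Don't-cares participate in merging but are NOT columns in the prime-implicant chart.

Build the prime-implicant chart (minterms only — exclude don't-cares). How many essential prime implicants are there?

4

[col 0] 0001*, 0011*, 0100*, 0101*, 0111*, 1000*, 1001*, 1011*, 1100*, 1101*, 1110*
[col 1] -001*, -011*, -100*, -101*, 0-01*, 0-11*, 00-1*, 01-1*, 010-*, 1-00*, 1-01*, 10-1*, 100-*, 11-0, 110-*
[col 2] --01, -0-1, -10-, 0--1, 1-0-
Prime implicants: --01, -0-1, -10-, 0--1, 1-0-, 11-0
PI chart (minterm → PIs covering it):
  1 | --01,-0-1,0--1
  3 | -0-1,0--1
  4 | -10-  (sole → essential)
  5 | --01,-10-,0--1
  7 | 0--1  (sole → essential)
  8 | 1-0-  (sole → essential)
  9 | --01,-0-1,1-0-
  12 | -10-,1-0-,11-0
  13 | --01,-10-,1-0-
  14 | 11-0  (sole → essential)
Essential prime implicants: -10-, 0--1, 1-0-, 11-0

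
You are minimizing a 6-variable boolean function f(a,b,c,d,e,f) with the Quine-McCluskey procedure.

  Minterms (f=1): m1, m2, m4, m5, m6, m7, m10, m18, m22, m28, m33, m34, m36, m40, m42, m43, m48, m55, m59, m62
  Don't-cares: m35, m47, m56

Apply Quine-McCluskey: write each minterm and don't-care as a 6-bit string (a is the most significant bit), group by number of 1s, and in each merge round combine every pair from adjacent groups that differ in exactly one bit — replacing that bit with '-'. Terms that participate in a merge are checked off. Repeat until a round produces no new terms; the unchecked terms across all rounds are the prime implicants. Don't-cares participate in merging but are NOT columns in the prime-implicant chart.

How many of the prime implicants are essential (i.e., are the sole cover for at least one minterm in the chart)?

9

[col 0] 000001*, 000010*, 000100*, 000101*, 000110*, 000111*, 001010*, 010010*, 010110*, 011100, 100001*, 100010*, 100011*, 100100*, 101000*, 101010*, 101011*, 101111*, 110000*, 110111, 111000*, 111011*, 111110
[col 1] -00001, -00010*, -00100, -01010*, 0-0010*, 0-0110*, 00-010*, 000-01, 000-10*, 0001-0*, 0001-1*, 00010-*, 00011-*, 010-10*, 1-1000, 1-1011, 10-010*, 10-011*, 1000-1, 10001-*, 101-11, 1010-0, 10101-*, 11-000
[col 2] -0-010, 0-0-10, 0001--, 10-01-
Prime implicants: -0-010, -00001, -00100, 0-0-10, 000-01, 0001--, 011100, 1-1000, 1-1011, 10-01-, 1000-1, 101-11, 1010-0, 11-000, 110111, 111110
PI chart (minterm → PIs covering it):
  1 | -00001,000-01
  2 | -0-010,0-0-10
  4 | -00100,0001--
  5 | 000-01,0001--
  6 | 0-0-10,0001--
  7 | 0001--  (sole → essential)
  10 | -0-010  (sole → essential)
  18 | 0-0-10  (sole → essential)
  22 | 0-0-10  (sole → essential)
  28 | 011100  (sole → essential)
  33 | -00001,1000-1
  34 | -0-010,10-01-
  36 | -00100  (sole → essential)
  40 | 1-1000,1010-0
  42 | -0-010,10-01-,1010-0
  43 | 1-1011,10-01-,101-11
  48 | 11-000  (sole → essential)
  55 | 110111  (sole → essential)
  59 | 1-1011  (sole → essential)
  62 | 111110  (sole → essential)
Essential prime implicants: -0-010, -00100, 0-0-10, 0001--, 011100, 1-1011, 11-000, 110111, 111110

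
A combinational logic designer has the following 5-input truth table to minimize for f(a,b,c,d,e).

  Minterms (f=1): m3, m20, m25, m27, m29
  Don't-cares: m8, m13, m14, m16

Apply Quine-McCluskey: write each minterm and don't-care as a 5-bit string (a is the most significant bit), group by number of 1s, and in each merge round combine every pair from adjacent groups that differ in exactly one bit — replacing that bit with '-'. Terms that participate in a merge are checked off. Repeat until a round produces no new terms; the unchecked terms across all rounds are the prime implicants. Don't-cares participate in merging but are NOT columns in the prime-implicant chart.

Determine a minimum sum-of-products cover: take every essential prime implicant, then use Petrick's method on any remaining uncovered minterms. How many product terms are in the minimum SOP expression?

4

size-2^0 implicants → 00011  01000  01101(✓)  01110  10000(✓)  10100(✓)  11001(✓)  11011(✓)  11101(✓)
size-2^1 implicants → -1101  10-00  11-01  110-1
Unchecked terms (primes): -1101, 00011, 01000, 01110, 10-00, 11-01, 110-1
Minterm coverage:
  m3 ⊆ 00011 [E]
  m20 ⊆ 10-00 [E]
  m25 ⊆ 11-01,110-1
  m27 ⊆ 110-1 [E]
  m29 ⊆ -1101,11-01
E = {00011, 10-00, 110-1}
Petrick residual → -1101
Cover = bcd'e + a'b'c'de + ab'd'e' + abc'e  |cover|=4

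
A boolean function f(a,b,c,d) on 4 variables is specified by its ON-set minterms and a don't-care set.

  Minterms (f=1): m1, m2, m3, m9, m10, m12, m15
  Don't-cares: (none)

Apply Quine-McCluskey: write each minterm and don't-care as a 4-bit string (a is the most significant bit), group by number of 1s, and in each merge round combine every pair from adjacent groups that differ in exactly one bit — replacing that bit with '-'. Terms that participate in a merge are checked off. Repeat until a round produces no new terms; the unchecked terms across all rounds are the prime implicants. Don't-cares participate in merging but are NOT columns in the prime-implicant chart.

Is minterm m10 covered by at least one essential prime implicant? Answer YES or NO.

[col 0] 0001*, 0010*, 0011*, 1001*, 1010*, 1100, 1111
[col 1] -001, -010, 00-1, 001-
Prime implicants: -001, -010, 00-1, 001-, 1100, 1111
PI chart (minterm → PIs covering it):
  1 | -001,00-1
  2 | -010,001-
  3 | 00-1,001-
  9 | -001  (sole → essential)
  10 | -010  (sole → essential)
  12 | 1100  (sole → essential)
  15 | 1111  (sole → essential)
Essential prime implicants: -001, -010, 1100, 1111

YES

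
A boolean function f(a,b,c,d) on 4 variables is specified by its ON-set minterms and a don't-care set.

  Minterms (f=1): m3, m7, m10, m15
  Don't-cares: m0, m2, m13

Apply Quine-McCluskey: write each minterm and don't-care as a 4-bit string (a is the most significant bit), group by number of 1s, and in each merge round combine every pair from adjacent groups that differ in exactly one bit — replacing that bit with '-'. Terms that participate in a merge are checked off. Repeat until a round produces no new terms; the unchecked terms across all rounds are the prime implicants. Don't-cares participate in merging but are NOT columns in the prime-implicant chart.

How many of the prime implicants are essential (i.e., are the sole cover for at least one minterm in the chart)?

1

[col 0] 0000*, 0010*, 0011*, 0111*, 1010*, 1101*, 1111*
[col 1] -010, -111, 0-11, 00-0, 001-, 11-1
Prime implicants: -010, -111, 0-11, 00-0, 001-, 11-1
PI chart (minterm → PIs covering it):
  3 | 0-11,001-
  7 | -111,0-11
  10 | -010  (sole → essential)
  15 | -111,11-1
Essential prime implicants: -010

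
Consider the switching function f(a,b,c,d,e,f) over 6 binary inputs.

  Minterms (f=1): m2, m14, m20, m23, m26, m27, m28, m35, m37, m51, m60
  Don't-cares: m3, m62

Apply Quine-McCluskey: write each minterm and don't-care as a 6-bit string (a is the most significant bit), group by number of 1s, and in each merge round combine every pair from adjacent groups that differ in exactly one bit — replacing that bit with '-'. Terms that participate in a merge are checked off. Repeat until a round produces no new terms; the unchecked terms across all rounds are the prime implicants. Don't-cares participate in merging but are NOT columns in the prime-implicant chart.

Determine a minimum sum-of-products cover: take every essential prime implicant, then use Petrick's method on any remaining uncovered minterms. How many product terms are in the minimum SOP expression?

Round 0: 000010✓ 000011✓ 001110 010100✓ 010111 011010✓ 011011✓ 011100✓ 100011✓ 100101 110011✓ 111100✓ 111110✓
Round 1: -00011 -11100 00001- 01-100 01101- 1-0011 1111-0
PIs = {-00011, -11100, 00001-, 001110, 01-100, 010111, 01101-, 1-0011, 100101, 1111-0}
Coverage chart:
  m2: 00001- ←essential
  m14: 001110 ←essential
  m20: 01-100 ←essential
  m23: 010111 ←essential
  m26: 01101- ←essential
  m27: 01101- ←essential
  m28: -11100,01-100
  m35: -00011,1-0011
  m37: 100101 ←essential
  m51: 1-0011 ←essential
  m60: -11100,1111-0
Essential: 00001-, 001110, 01-100, 010111, 01101-, 1-0011, 100101
Petrick residual → -11100
Min cover (8 terms): bcde'f' + a'b'c'd'e + a'b'cdef' + a'bde'f' + a'bc'def + a'bcd'e + ac'd'ef + ab'c'de'f

8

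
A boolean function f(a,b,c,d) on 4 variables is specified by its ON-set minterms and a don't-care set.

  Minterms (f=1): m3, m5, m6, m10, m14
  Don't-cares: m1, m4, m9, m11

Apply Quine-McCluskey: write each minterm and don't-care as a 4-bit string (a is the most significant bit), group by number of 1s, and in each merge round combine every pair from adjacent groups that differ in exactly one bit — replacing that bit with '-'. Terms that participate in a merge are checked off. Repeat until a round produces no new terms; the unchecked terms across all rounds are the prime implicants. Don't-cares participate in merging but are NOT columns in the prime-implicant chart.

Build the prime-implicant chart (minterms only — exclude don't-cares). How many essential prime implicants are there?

1

Round 0: 0001✓ 0011✓ 0100✓ 0101✓ 0110✓ 1001✓ 1010✓ 1011✓ 1110✓
Round 1: -001✓ -011✓ -110 0-01 00-1✓ 01-0 010- 1-10 10-1✓ 101-
Round 2: -0-1
PIs = {-0-1, -110, 0-01, 01-0, 010-, 1-10, 101-}
Coverage chart:
  m3: -0-1 ←essential
  m5: 0-01,010-
  m6: -110,01-0
  m10: 1-10,101-
  m14: -110,1-10
Essential: -0-1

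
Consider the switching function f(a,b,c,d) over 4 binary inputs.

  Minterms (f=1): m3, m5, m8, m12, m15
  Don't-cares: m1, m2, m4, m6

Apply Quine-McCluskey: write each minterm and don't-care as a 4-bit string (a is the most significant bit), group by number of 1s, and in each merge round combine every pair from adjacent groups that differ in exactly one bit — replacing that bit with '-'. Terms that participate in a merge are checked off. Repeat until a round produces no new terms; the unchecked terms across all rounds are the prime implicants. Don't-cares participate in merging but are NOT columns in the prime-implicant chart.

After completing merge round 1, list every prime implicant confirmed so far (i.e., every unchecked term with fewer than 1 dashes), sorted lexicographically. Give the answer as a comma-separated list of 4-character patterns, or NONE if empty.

[col 0] 0001*, 0010*, 0011*, 0100*, 0101*, 0110*, 1000*, 1100*, 1111
[col 1] -100, 0-01, 0-10, 00-1, 001-, 01-0, 010-, 1-00
Prime implicants: -100, 0-01, 0-10, 00-1, 001-, 01-0, 010-, 1-00, 1111

1111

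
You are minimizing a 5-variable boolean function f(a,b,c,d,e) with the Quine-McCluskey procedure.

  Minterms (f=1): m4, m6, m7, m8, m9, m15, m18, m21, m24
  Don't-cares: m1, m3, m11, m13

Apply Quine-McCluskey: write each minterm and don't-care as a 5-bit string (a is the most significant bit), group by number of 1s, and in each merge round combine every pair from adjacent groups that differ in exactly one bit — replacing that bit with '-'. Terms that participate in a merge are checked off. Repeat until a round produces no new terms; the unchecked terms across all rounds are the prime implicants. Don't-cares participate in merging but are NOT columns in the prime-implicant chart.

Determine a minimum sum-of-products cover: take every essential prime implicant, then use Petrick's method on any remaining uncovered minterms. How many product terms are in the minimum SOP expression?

6

[col 0] 00001*, 00011*, 00100*, 00110*, 00111*, 01000*, 01001*, 01011*, 01101*, 01111*, 10010, 10101, 11000*
[col 1] -1000, 0-001*, 0-011*, 0-111*, 00-11*, 000-1*, 001-0, 0011-, 01-01*, 01-11*, 010-1*, 0100-, 011-1*
[col 2] 0--11, 0-0-1, 01--1
Prime implicants: -1000, 0--11, 0-0-1, 001-0, 0011-, 01--1, 0100-, 10010, 10101
PI chart (minterm → PIs covering it):
  4 | 001-0  (sole → essential)
  6 | 001-0,0011-
  7 | 0--11,0011-
  8 | -1000,0100-
  9 | 0-0-1,01--1,0100-
  15 | 0--11,01--1
  18 | 10010  (sole → essential)
  21 | 10101  (sole → essential)
  24 | -1000  (sole → essential)
Essential prime implicants: -1000, 001-0, 10010, 10101
Petrick residual → 0--11, 0-0-1
Minimum SOP uses 6 PIs: bc'd'e' + a'de + a'c'e + a'b'ce' + ab'c'de' + ab'cd'e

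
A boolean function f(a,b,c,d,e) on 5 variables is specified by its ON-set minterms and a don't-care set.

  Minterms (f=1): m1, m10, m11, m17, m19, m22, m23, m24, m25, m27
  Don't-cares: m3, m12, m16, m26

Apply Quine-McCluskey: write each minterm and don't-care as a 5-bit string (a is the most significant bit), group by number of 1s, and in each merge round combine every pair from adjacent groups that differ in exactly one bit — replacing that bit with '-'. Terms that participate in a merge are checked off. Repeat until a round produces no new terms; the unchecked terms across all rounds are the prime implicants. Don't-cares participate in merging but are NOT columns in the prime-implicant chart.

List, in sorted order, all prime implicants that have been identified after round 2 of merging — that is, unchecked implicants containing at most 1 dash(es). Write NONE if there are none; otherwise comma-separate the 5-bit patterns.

01100, 10-11, 1011-

[col 0] 00001*, 00011*, 01010*, 01011*, 01100, 10000*, 10001*, 10011*, 10110*, 10111*, 11000*, 11001*, 11010*, 11011*
[col 1] -0001*, -0011*, -1010*, -1011*, 0-011*, 000-1*, 0101-*, 1-000*, 1-001*, 1-011*, 10-11, 100-1*, 1000-*, 1011-, 110-0*, 110-1*, 1100-*, 1101-*
[col 2] --011, -00-1, -101-, 1-0-1, 1-00-, 110--
Prime implicants: --011, -00-1, -101-, 01100, 1-0-1, 1-00-, 10-11, 1011-, 110--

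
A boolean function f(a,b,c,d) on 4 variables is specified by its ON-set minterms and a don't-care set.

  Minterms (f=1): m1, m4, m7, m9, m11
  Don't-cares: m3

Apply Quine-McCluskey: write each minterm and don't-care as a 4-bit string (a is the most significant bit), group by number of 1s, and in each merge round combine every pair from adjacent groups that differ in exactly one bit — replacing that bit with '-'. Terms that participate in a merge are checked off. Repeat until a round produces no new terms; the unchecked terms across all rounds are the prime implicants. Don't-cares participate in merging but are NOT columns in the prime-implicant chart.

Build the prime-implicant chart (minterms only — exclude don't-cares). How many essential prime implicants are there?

3

size-2^0 implicants → 0001(✓)  0011(✓)  0100  0111(✓)  1001(✓)  1011(✓)
size-2^1 implicants → -001(✓)  -011(✓)  0-11  00-1(✓)  10-1(✓)
size-2^2 implicants → -0-1
Unchecked terms (primes): -0-1, 0-11, 0100
Minterm coverage:
  m1 ⊆ -0-1 [E]
  m4 ⊆ 0100 [E]
  m7 ⊆ 0-11 [E]
  m9 ⊆ -0-1 [E]
  m11 ⊆ -0-1 [E]
E = {-0-1, 0-11, 0100}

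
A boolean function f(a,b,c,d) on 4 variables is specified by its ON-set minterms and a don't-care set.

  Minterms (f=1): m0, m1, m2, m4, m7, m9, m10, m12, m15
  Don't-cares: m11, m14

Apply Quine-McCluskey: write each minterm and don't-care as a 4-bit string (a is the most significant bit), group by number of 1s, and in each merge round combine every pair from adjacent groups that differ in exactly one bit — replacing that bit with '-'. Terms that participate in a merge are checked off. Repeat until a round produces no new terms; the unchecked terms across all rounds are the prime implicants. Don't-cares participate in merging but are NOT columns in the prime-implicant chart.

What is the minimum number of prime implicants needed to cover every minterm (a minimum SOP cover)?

[col 0] 0000*, 0001*, 0010*, 0100*, 0111*, 1001*, 1010*, 1011*, 1100*, 1110*, 1111*
[col 1] -001, -010, -100, -111, 0-00, 00-0, 000-, 1-10*, 1-11*, 10-1, 101-*, 11-0, 111-*
[col 2] 1-1-
Prime implicants: -001, -010, -100, -111, 0-00, 00-0, 000-, 1-1-, 10-1, 11-0
PI chart (minterm → PIs covering it):
  0 | 0-00,00-0,000-
  1 | -001,000-
  2 | -010,00-0
  4 | -100,0-00
  7 | -111  (sole → essential)
  9 | -001,10-1
  10 | -010,1-1-
  12 | -100,11-0
  15 | -111,1-1-
Essential prime implicants: -111
Petrick residual → -001, -010, -100, 0-00
Minimum SOP uses 5 PIs: b'c'd + b'cd' + bc'd' + bcd + a'c'd'

5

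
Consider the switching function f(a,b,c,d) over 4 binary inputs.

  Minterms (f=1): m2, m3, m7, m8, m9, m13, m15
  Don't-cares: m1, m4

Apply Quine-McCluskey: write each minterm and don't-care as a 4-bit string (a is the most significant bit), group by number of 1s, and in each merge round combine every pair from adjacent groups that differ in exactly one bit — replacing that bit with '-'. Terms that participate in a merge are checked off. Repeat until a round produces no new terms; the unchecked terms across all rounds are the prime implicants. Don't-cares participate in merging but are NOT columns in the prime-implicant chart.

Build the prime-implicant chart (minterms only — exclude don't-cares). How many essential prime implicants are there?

2

Round 0: 0001✓ 0010✓ 0011✓ 0100 0111✓ 1000✓ 1001✓ 1101✓ 1111✓
Round 1: -001 -111 0-11 00-1 001- 1-01 100- 11-1
PIs = {-001, -111, 0-11, 00-1, 001-, 0100, 1-01, 100-, 11-1}
Coverage chart:
  m2: 001- ←essential
  m3: 0-11,00-1,001-
  m7: -111,0-11
  m8: 100- ←essential
  m9: -001,1-01,100-
  m13: 1-01,11-1
  m15: -111,11-1
Essential: 001-, 100-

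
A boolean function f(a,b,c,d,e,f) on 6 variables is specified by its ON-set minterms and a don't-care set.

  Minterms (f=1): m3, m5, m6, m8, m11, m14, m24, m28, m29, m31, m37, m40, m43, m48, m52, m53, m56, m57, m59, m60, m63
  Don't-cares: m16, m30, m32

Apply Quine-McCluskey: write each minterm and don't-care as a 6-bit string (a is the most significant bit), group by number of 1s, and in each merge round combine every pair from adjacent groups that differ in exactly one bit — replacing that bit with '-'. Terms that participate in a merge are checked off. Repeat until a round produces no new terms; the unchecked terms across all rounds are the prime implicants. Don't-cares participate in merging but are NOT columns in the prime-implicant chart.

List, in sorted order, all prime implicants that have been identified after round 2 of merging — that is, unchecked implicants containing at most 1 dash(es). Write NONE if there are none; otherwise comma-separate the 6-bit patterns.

Round 0: 000011✓ 000101✓ 000110✓ 001000✓ 001011✓ 001110✓ 010000✓ 011000✓ 011100✓ 011101✓ 011110✓ 011111✓ 100000✓ 100101✓ 101000✓ 101011✓ 110000✓ 110100✓ 110101✓ 111000✓ 111001✓ 111011✓ 111100✓ 111111✓
Round 1: -00101 -01000✓ -01011 -10000✓ -11000✓ -11100✓ -11111 0-1000✓ 0-1110 00-011 00-110 01-000✓ 011-00✓ 0111-0✓ 0111-1✓ 01110-✓ 01111-✓ 1-0000✓ 1-0101 1-1000✓ 1-1011 10-000✓ 11-000✓ 11-100✓ 110-00✓ 11010- 111-00✓ 111-11 1110-1 11100-
Round 2: --1000 -1-000 -11-00 0111-- 1--000 11--00
PIs = {--1000, -00101, -01011, -1-000, -11-00, -11111, 0-1110, 00-011, 00-110, 0111--, 1--000, 1-0101, 1-1011, 11--00, 11010-, 111-11, 1110-1, 11100-}

-00101, -01011, -11111, 0-1110, 00-011, 00-110, 1-0101, 1-1011, 11010-, 111-11, 1110-1, 11100-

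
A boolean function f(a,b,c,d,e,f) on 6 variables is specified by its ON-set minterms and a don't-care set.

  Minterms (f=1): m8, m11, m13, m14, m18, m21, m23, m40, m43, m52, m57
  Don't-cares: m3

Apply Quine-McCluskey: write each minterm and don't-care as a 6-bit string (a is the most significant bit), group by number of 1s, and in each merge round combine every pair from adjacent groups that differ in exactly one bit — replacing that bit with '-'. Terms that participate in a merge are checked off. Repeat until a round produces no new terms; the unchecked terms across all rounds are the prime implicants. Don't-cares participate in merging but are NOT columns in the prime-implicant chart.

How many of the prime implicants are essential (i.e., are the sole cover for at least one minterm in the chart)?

size-2^0 implicants → 000011(✓)  001000(✓)  001011(✓)  001101  001110  010010  010101(✓)  010111(✓)  101000(✓)  101011(✓)  110100  111001
size-2^1 implicants → -01000  -01011  00-011  0101-1
Unchecked terms (primes): -01000, -01011, 00-011, 001101, 001110, 010010, 0101-1, 110100, 111001
Minterm coverage:
  m8 ⊆ -01000 [E]
  m11 ⊆ -01011,00-011
  m13 ⊆ 001101 [E]
  m14 ⊆ 001110 [E]
  m18 ⊆ 010010 [E]
  m21 ⊆ 0101-1 [E]
  m23 ⊆ 0101-1 [E]
  m40 ⊆ -01000 [E]
  m43 ⊆ -01011 [E]
  m52 ⊆ 110100 [E]
  m57 ⊆ 111001 [E]
E = {-01000, -01011, 001101, 001110, 010010, 0101-1, 110100, 111001}

8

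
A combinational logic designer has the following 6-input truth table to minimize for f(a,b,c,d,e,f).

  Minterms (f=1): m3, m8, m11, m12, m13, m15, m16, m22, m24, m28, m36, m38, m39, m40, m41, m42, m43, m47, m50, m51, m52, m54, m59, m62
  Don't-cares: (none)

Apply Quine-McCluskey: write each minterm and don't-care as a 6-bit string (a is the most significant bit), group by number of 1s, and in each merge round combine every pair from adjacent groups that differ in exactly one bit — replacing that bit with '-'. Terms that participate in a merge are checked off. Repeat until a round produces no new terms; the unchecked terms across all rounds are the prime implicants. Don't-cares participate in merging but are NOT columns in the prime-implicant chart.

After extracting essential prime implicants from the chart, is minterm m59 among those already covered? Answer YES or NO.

size-2^0 implicants → 000011(✓)  001000(✓)  001011(✓)  001100(✓)  001101(✓)  001111(✓)  010000(✓)  010110(✓)  011000(✓)  011100(✓)  100100(✓)  100110(✓)  100111(✓)  101000(✓)  101001(✓)  101010(✓)  101011(✓)  101111(✓)  110010(✓)  110011(✓)  110100(✓)  110110(✓)  111011(✓)  111110(✓)
size-2^1 implicants → -01000  -01011(✓)  -01111(✓)  -10110  0-1000(✓)  0-1100(✓)  00-011  001-00(✓)  001-11(✓)  0011-1  00110-  01-000  011-00(✓)  1-0100(✓)  1-0110(✓)  1-1011  10-111  1001-0(✓)  10011-  101-11(✓)  1010-0(✓)  1010-1(✓)  10100-(✓)  10101-(✓)  11-011  11-110  110-10  11001-  1101-0(✓)
size-2^2 implicants → -01-11  0-1-00  1-01-0  1010--
Unchecked terms (primes): -01-11, -01000, -10110, 0-1-00, 00-011, 0011-1, 00110-, 01-000, 1-01-0, 1-1011, 10-111, 10011-, 1010--, 11-011, 11-110, 110-10, 11001-
Minterm coverage:
  m3 ⊆ 00-011 [E]
  m8 ⊆ -01000,0-1-00
  m11 ⊆ -01-11,00-011
  m12 ⊆ 0-1-00,00110-
  m13 ⊆ 0011-1,00110-
  m15 ⊆ -01-11,0011-1
  m16 ⊆ 01-000 [E]
  m22 ⊆ -10110 [E]
  m24 ⊆ 0-1-00,01-000
  m28 ⊆ 0-1-00 [E]
  m36 ⊆ 1-01-0 [E]
  m38 ⊆ 1-01-0,10011-
  m39 ⊆ 10-111,10011-
  m40 ⊆ -01000,1010--
  m41 ⊆ 1010-- [E]
  m42 ⊆ 1010-- [E]
  m43 ⊆ -01-11,1-1011,1010--
  m47 ⊆ -01-11,10-111
  m50 ⊆ 110-10,11001-
  m51 ⊆ 11-011,11001-
  m52 ⊆ 1-01-0 [E]
  m54 ⊆ -10110,1-01-0,11-110,110-10
  m59 ⊆ 1-1011,11-011
  m62 ⊆ 11-110 [E]
E = {-10110, 0-1-00, 00-011, 01-000, 1-01-0, 1010--, 11-110}

NO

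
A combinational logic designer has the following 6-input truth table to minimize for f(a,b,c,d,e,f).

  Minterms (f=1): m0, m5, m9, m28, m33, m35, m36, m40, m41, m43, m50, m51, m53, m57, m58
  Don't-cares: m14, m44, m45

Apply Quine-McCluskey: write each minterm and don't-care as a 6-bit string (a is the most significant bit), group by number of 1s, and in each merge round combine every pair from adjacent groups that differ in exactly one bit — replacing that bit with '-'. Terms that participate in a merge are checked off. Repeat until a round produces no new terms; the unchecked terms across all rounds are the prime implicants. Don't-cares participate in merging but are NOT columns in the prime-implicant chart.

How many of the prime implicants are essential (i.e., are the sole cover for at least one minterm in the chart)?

10

[col 0] 000000, 000101, 001001*, 001110, 011100, 100001*, 100011*, 100100*, 101000*, 101001*, 101011*, 101100*, 101101*, 110010*, 110011*, 110101, 111001*, 111010*
[col 1] -01001, 1-0011, 1-1001, 10-001*, 10-011*, 10-100, 1000-1*, 101-00*, 101-01*, 1010-1*, 10100-*, 10110-*, 11-010, 11001-
[col 2] 10-0-1, 101-0-
Prime implicants: -01001, 000000, 000101, 001110, 011100, 1-0011, 1-1001, 10-0-1, 10-100, 101-0-, 11-010, 11001-, 110101
PI chart (minterm → PIs covering it):
  0 | 000000  (sole → essential)
  5 | 000101  (sole → essential)
  9 | -01001  (sole → essential)
  28 | 011100  (sole → essential)
  33 | 10-0-1  (sole → essential)
  35 | 1-0011,10-0-1
  36 | 10-100  (sole → essential)
  40 | 101-0-  (sole → essential)
  41 | -01001,1-1001,10-0-1,101-0-
  43 | 10-0-1  (sole → essential)
  50 | 11-010,11001-
  51 | 1-0011,11001-
  53 | 110101  (sole → essential)
  57 | 1-1001  (sole → essential)
  58 | 11-010  (sole → essential)
Essential prime implicants: -01001, 000000, 000101, 011100, 1-1001, 10-0-1, 10-100, 101-0-, 11-010, 110101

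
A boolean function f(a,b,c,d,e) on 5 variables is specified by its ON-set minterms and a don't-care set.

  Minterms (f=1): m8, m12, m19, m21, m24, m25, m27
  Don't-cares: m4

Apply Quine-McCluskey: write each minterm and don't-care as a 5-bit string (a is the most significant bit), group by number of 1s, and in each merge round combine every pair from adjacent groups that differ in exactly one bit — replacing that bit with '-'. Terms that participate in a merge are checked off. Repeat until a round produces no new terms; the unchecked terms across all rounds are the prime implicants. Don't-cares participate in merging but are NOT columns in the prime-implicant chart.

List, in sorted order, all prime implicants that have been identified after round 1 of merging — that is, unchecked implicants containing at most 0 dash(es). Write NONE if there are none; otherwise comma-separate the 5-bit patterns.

10101

[col 0] 00100*, 01000*, 01100*, 10011*, 10101, 11000*, 11001*, 11011*
[col 1] -1000, 0-100, 01-00, 1-011, 110-1, 1100-
Prime implicants: -1000, 0-100, 01-00, 1-011, 10101, 110-1, 1100-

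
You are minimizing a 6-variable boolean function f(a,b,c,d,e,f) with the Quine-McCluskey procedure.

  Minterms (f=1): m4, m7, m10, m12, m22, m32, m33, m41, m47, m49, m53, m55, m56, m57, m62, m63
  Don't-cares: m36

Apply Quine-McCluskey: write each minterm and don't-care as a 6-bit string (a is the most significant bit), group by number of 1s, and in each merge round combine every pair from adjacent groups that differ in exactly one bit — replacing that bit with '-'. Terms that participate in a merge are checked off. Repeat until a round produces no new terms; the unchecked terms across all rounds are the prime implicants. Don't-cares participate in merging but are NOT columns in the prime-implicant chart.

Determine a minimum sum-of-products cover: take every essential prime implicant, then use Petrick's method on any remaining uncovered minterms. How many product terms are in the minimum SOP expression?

10

Round 0: 000100✓ 000111 001010 001100✓ 010110 100000✓ 100001✓ 100100✓ 101001✓ 101111✓ 110001✓ 110101✓ 110111✓ 111000✓ 111001✓ 111110✓ 111111✓
Round 1: -00100 00-100 1-0001✓ 1-1001✓ 1-1111 10-001✓ 100-00 10000- 11-001✓ 11-111 110-01 1101-1 11100- 11111-
Round 2: 1--001
PIs = {-00100, 00-100, 000111, 001010, 010110, 1--001, 1-1111, 100-00, 10000-, 11-111, 110-01, 1101-1, 11100-, 11111-}
Coverage chart:
  m4: -00100,00-100
  m7: 000111 ←essential
  m10: 001010 ←essential
  m12: 00-100 ←essential
  m22: 010110 ←essential
  m32: 100-00,10000-
  m33: 1--001,10000-
  m41: 1--001 ←essential
  m47: 1-1111 ←essential
  m49: 1--001,110-01
  m53: 110-01,1101-1
  m55: 11-111,1101-1
  m56: 11100- ←essential
  m57: 1--001,11100-
  m62: 11111- ←essential
  m63: 1-1111,11-111,11111-
Essential: 00-100, 000111, 001010, 010110, 1--001, 1-1111, 11100-, 11111-
Petrick residual → 100-00, 1101-1
Min cover (10 terms): a'b'de'f' + a'b'c'def + a'b'cd'ef' + a'bc'def' + ad'e'f + acdef + ab'c'e'f' + abc'df + abcd'e' + abcde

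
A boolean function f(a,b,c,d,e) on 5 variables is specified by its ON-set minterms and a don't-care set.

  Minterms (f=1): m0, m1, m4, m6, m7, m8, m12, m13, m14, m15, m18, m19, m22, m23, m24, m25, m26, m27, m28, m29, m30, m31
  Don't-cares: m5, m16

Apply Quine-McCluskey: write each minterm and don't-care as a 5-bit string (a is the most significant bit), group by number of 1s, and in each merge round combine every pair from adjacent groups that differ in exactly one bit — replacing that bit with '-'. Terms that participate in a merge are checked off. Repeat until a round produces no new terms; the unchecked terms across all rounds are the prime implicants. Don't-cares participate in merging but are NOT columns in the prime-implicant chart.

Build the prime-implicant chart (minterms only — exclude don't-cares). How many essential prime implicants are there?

Round 0: 00000✓ 00001✓ 00100✓ 00101✓ 00110✓ 00111✓ 01000✓ 01100✓ 01101✓ 01110✓ 01111✓ 10000✓ 10010✓ 10011✓ 10110✓ 10111✓ 11000✓ 11001✓ 11010✓ 11011✓ 11100✓ 11101✓ 11110✓ 11111✓
Round 1: -0000✓ -0110✓ -0111✓ -1000✓ -1100✓ -1101✓ -1110✓ -1111✓ 0-000✓ 0-100✓ 0-101✓ 0-110✓ 0-111✓ 00-00✓ 00-01✓ 0000-✓ 001-0✓ 001-1✓ 0010-✓ 0011-✓ 01-00✓ 011-0✓ 011-1✓ 0110-✓ 0111-✓ 1-000✓ 1-010✓ 1-011✓ 1-110✓ 1-111✓ 10-10✓ 10-11✓ 100-0✓ 1001-✓ 1011-✓ 11-00✓ 11-01✓ 11-10✓ 11-11✓ 110-0✓ 110-1✓ 1100-✓ 1101-✓ 111-0✓ 111-1✓ 1110-✓ 1111-✓
Round 2: --000 --110✓ --111✓ -011-✓ -1-00 -11-0✓ -11-1✓ -110-✓ -111-✓ 0--00 0-1-0✓ 0-1-1✓ 0-10-✓ 0-11-✓ 00-0- 001--✓ 011--✓ 1--10✓ 1--11✓ 1-0-0 1-01-✓ 1-11-✓ 10-1-✓ 11--0✓ 11--1✓ 11-0-✓ 11-1-✓ 110--✓ 111--✓
Round 3: --11- -11-- 0-1-- 1--1- 11---
PIs = {--000, --11-, -1-00, -11--, 0--00, 0-1--, 00-0-, 1--1-, 1-0-0, 11---}
Coverage chart:
  m0: --000,0--00,00-0-
  m1: 00-0- ←essential
  m4: 0--00,0-1--,00-0-
  m6: --11-,0-1--
  m7: --11-,0-1--
  m8: --000,-1-00,0--00
  m12: -1-00,-11--,0--00,0-1--
  m13: -11--,0-1--
  m14: --11-,-11--,0-1--
  m15: --11-,-11--,0-1--
  m18: 1--1-,1-0-0
  m19: 1--1- ←essential
  m22: --11-,1--1-
  m23: --11-,1--1-
  m24: --000,-1-00,1-0-0,11---
  m25: 11--- ←essential
  m26: 1--1-,1-0-0,11---
  m27: 1--1-,11---
  m28: -1-00,-11--,11---
  m29: -11--,11---
  m30: --11-,-11--,1--1-,11---
  m31: --11-,-11--,1--1-,11---
Essential: 00-0-, 1--1-, 11---

3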